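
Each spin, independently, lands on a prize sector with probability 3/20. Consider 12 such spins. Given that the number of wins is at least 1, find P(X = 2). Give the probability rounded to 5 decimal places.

0.34084

X ~ Binomial(12, 0.15). Want P(X=2 | X≥1) = P(X=2) / P(X≥1).
P(X=2) = C(12,2)·0.15^2·0.85^10 = 0.2923585
P(X≥1) = 1 − 0.1422418 = 0.8577582
Ratio = 0.2923585 / 0.8577582 = 0.3408402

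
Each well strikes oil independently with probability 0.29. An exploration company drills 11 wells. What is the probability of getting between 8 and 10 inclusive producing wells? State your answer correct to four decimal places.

X ~ Binomial(11, 0.29); P(8 ≤ X ≤ 10) = Σ C(11,k) p^k (1−p)^(11−k) over k:
  k=8: C(11,8)·0.29^8·0.71^3 = 0.002954
  k=9: C(11,9)·0.29^9·0.71^2 = 0.000402
  k=10: C(11,10)·0.29^10·0.71^1 = 0.000033
Total = 0.003389

0.0034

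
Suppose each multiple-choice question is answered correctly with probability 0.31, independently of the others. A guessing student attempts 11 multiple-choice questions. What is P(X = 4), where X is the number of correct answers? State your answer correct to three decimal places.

0.227

X ~ Binomial(n=11, p=0.31).
P(X=4) = C(11,4) · p^4 · (1−p)^7
= 330 · 0.0092352 · 0.074464 = 0.22694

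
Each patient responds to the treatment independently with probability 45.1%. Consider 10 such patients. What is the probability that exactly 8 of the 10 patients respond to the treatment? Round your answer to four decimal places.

0.0232

X ~ Binomial(n=10, p=0.451).
P(X=8) = C(10,8) · p^8 · (1−p)^2
= 45 · 0.0017116 · 0.3014 = 0.023215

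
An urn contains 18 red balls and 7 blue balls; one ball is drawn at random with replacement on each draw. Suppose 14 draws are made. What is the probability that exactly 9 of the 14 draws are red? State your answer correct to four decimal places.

0.1792

X ~ Binomial(n=14, p=0.72).
P(X=9) = C(14,9) · p^9 · (1−p)^5
= 2002 · 0.051999 · 0.001721 = 0.179162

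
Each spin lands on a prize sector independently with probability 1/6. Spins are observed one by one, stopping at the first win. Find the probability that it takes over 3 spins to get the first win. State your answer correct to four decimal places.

0.5787

Y = number of spins to the first success; geometric, p = 0.166667.
P(Y > 3) = P(first 3 all fail) = (1−p)^3 = 0.578704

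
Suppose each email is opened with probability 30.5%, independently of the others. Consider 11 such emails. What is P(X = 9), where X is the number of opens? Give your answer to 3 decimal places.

0.001

X ~ Binomial(n=11, p=0.305).
P(X=9) = C(11,9) · p^9 · (1−p)^2
= 55 · 2.284e-05 · 0.48302 = 0.00061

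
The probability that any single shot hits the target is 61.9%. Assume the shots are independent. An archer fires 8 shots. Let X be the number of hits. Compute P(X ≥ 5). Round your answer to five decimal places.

X ~ Binomial(8, 0.619); P(X ≥ 5) = Σ C(8,k) p^k (1−p)^(8−k) over k:
  k=5: C(8,5)·0.619^5·0.381^3 = 0.2814597
  k=6: C(8,6)·0.619^6·0.381^2 = 0.2286398
  k=7: C(8,7)·0.619^7·0.381^1 = 0.1061328
  k=8: C(8,8)·0.619^8·0.381^0 = 0.0215539
Total = 0.6377861

0.63779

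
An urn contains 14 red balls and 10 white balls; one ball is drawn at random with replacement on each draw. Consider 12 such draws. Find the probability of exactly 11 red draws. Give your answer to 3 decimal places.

X ~ Binomial(n=12, p=0.583333).
P(X=11) = C(12,11) · p^11 · (1−p)^1
= 12 · 0.0026612 · 0.41667 = 0.01331

0.013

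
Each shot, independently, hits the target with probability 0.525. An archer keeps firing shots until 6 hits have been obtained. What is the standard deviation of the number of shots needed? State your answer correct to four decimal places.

Y = total shots until the sixth success; negative binomial with r=6, p=0.525.
SD(Y) = √[r(1−p)/p²] = √(10.340136) = 3.215608

3.2156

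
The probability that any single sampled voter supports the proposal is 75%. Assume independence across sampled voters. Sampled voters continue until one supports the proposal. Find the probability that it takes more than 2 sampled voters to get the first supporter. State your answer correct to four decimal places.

0.0625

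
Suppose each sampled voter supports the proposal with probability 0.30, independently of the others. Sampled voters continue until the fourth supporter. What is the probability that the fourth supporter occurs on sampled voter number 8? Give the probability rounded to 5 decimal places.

0.06807

Y = trial on which the fourth success occurs; negative binomial, r=4, p=0.30.
P(Y=8) = C(7,3) · p^4 · (1−p)^4
= 35 · 0.0081 · 0.2401 = 0.0680683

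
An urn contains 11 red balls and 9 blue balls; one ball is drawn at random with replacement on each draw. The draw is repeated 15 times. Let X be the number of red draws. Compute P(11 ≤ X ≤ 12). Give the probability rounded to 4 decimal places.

X ~ Binomial(15, 0.55); P(11 ≤ X ≤ 12) = Σ C(15,k) p^k (1−p)^(15−k) over k:
  k=11: C(15,11)·0.55^11·0.45^4 = 0.077978
  k=12: C(15,12)·0.55^12·0.45^3 = 0.031769
Total = 0.109747

0.1097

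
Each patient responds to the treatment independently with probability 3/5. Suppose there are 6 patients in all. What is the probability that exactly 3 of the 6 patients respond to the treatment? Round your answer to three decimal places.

0.276

X ~ Binomial(n=6, p=0.60).
P(X=3) = C(6,3) · p^3 · (1−p)^3
= 20 · 0.216 · 0.064 = 0.27648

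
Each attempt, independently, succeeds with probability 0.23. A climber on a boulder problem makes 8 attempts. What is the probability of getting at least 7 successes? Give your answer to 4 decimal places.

0.0002

X ~ Binomial(8, 0.23); P(X ≥ 7) = Σ C(8,k) p^k (1−p)^(8−k) over k:
  k=7: C(8,7)·0.23^7·0.77^1 = 0.000210
  k=8: C(8,8)·0.23^8·0.77^0 = 0.000008
Total = 0.000218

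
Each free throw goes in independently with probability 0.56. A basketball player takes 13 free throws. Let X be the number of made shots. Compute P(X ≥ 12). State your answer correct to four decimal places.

X ~ Binomial(13, 0.56); P(X ≥ 12) = Σ C(13,k) p^k (1−p)^(13−k) over k:
  k=12: C(13,12)·0.56^12·0.44^1 = 0.005441
  k=13: C(13,13)·0.56^13·0.44^0 = 0.000533
Total = 0.005973

0.0060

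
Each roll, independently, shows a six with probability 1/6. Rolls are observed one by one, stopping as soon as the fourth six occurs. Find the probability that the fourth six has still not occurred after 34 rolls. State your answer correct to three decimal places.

0.159

Needing more than 34 rolls ⇔ fewer than 4 successes in the first 34. With X ~ Binomial(34, 0.166667), P(Y > 34) = P(X ≤ 3).
  k=0: C(34,0)·0.166667^0·0.833333^34 = 0.00203
  k=1: C(34,1)·0.166667^1·0.833333^33 = 0.01381
  k=2: C(34,2)·0.166667^2·0.833333^32 = 0.04559
  k=3: C(34,3)·0.166667^3·0.833333^31 = 0.09726
P(X ≤ 3) = 0.15869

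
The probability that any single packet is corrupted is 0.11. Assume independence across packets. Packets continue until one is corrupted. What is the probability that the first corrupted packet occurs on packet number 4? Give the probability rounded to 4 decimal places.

Geometric (trials to first success), p = 0.11.
P(Y = 4) = (1−p)^3 · p = 0.70497 · 0.11 = 0.077547

0.0775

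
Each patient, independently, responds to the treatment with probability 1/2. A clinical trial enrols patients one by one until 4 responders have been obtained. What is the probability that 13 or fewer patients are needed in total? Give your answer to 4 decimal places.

0.9539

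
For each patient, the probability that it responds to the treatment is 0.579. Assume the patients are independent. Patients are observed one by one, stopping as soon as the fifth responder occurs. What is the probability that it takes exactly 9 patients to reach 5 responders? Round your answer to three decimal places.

Y = trial on which the fifth success occurs; negative binomial, r=5, p=0.579.
P(Y=9) = C(8,4) · p^5 · (1−p)^4
= 70 · 0.065072 · 0.031414 = 0.14309

0.143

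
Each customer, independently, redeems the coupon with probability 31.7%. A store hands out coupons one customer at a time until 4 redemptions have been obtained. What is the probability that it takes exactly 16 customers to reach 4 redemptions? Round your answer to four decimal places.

0.0473

Y = trial on which the fourth success occurs; negative binomial, r=4, p=0.317.
P(Y=16) = C(15,3) · p^4 · (1−p)^12
= 455 · 0.010098 · 0.010305 = 0.047347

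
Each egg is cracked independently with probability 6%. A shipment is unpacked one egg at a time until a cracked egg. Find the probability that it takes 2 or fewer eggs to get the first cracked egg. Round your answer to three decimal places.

Y = number of eggs to the first success; geometric, p = 0.06.
P(Y ≤ 2) = 1 − (1−p)^2 = 1 − 0.88360 = 0.11640

0.116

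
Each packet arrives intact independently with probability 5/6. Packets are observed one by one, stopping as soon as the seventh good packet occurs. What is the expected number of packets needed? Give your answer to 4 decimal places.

Y = total packets until the seventh success; negative binomial with r=7, p=0.833333.
E[Y] = r / p = 7 / 0.833333 = 8.400000

8.4000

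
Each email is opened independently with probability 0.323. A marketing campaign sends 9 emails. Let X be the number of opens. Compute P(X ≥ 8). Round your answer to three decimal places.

0.001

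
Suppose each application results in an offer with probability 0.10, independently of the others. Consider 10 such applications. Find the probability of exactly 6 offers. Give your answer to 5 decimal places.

0.00014

X ~ Binomial(n=10, p=0.10).
P(X=6) = C(10,6) · p^6 · (1−p)^4
= 210 · 1e-06 · 0.6561 = 0.0001378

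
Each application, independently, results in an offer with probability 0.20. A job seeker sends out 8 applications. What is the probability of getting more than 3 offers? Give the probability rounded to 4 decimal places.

X ~ Binomial(8, 0.20); P(X ≥ 4) = Σ C(8,k) p^k (1−p)^(8−k) over k:
  k=4: C(8,4)·0.20^4·0.80^4 = 0.045875
  k=5: C(8,5)·0.20^5·0.80^3 = 0.009175
  k=6: C(8,6)·0.20^6·0.80^2 = 0.001147
  k=7: C(8,7)·0.20^7·0.80^1 = 0.000082
  k=8: C(8,8)·0.20^8·0.80^0 = 0.000003
Total = 0.056282

0.0563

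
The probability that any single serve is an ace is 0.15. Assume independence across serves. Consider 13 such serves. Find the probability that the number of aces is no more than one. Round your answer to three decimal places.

X ~ Binomial(13, 0.15); P(X ≤ 1) = Σ C(13,k) p^k (1−p)^(13−k) over k:
  k=0: C(13,0)·0.15^0·0.85^13 = 0.12091
  k=1: C(13,1)·0.15^1·0.85^12 = 0.27737
Total = 0.39828

0.398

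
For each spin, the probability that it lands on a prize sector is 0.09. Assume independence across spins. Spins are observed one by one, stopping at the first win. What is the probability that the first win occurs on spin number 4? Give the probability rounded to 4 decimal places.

0.0678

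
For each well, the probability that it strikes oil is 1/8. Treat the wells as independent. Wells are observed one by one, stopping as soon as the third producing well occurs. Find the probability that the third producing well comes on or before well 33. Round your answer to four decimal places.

Finishing within 33 wells ⇔ at least 3 successes in the first 33. With X ~ Binomial(33, 0.125), P(Y ≤ 33) = 1 − P(X ≤ 2).
  k=0: C(33,0)·0.125^0·0.875^33 = 0.012197
  k=1: C(33,1)·0.125^1·0.875^32 = 0.057502
  k=2: C(33,2)·0.125^2·0.875^31 = 0.131433
1 − 0.201132 = 0.798868

0.7989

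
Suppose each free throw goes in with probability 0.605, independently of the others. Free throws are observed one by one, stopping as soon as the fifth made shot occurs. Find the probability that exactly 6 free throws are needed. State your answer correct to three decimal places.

0.160

Y = trial on which the fifth success occurs; negative binomial, r=5, p=0.605.
P(Y=6) = C(5,4) · p^5 · (1−p)^1
= 5 · 0.081054 · 0.395 = 0.16008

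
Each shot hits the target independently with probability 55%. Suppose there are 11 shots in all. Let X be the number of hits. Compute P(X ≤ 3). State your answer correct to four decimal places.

X ~ Binomial(11, 0.55); P(X ≤ 3) = Σ C(11,k) p^k (1−p)^(11−k) over k:
  k=0: C(11,0)·0.55^0·0.45^11 = 0.000153
  k=1: C(11,1)·0.55^1·0.45^10 = 0.002060
  k=2: C(11,2)·0.55^2·0.45^9 = 0.012589
  k=3: C(11,3)·0.55^3·0.45^8 = 0.046161
Total = 0.060963

0.0610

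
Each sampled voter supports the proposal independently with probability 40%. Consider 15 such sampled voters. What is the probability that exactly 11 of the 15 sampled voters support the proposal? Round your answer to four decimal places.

0.0074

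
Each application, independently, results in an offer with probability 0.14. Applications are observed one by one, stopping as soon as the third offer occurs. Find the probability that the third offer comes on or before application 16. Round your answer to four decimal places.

Finishing within 16 applications ⇔ at least 3 successes in the first 16. With X ~ Binomial(16, 0.14), P(Y ≤ 16) = 1 − P(X ≤ 2).
  k=0: C(16,0)·0.14^0·0.86^16 = 0.089531
  k=1: C(16,1)·0.14^1·0.86^15 = 0.233198
  k=2: C(16,2)·0.14^2·0.86^14 = 0.284718
1 − 0.607448 = 0.392552

0.3926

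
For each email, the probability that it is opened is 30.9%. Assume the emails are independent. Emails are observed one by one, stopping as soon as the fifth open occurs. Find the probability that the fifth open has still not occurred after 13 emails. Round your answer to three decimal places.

0.627

Needing more than 13 emails ⇔ fewer than 5 successes in the first 13. With X ~ Binomial(13, 0.309), P(Y > 13) = P(X ≤ 4).
  k=0: C(13,0)·0.309^0·0.691^13 = 0.00819
  k=1: C(13,1)·0.309^1·0.691^12 = 0.04760
  k=2: C(13,2)·0.309^2·0.691^11 = 0.12772
  k=3: C(13,3)·0.309^3·0.691^10 = 0.20942
  k=4: C(13,4)·0.309^4·0.691^9 = 0.23412
P(X ≤ 4) = 0.62706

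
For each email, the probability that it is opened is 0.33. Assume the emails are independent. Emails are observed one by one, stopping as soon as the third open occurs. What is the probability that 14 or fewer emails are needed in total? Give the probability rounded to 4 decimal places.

0.8899

Finishing within 14 emails ⇔ at least 3 successes in the first 14. With X ~ Binomial(14, 0.33), P(Y ≤ 14) = 1 − P(X ≤ 2).
  k=0: C(14,0)·0.33^0·0.67^14 = 0.003673
  k=1: C(14,1)·0.33^1·0.67^13 = 0.025329
  k=2: C(14,2)·0.33^2·0.67^12 = 0.081090
1 − 0.110092 = 0.889908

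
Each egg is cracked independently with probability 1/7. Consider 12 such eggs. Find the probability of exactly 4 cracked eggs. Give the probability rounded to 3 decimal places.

X ~ Binomial(n=12, p=0.142857).
P(X=4) = C(12,4) · p^4 · (1−p)^8
= 495 · 0.00041649 · 0.29136 = 0.06007

0.060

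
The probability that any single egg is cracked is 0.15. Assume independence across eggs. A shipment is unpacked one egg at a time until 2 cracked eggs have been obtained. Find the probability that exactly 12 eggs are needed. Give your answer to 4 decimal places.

0.0487

Y = trial on which the second success occurs; negative binomial, r=2, p=0.15.
P(Y=12) = C(11,1) · p^2 · (1−p)^10
= 11 · 0.0225 · 0.19687 = 0.048726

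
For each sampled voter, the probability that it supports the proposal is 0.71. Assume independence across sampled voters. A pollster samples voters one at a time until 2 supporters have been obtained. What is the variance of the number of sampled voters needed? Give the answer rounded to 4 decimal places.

Y = total sampled voters until the second success; negative binomial with r=2, p=0.71.
Var(Y) = r(1−p)/p² = 2·0.29 / 0.71² = 1.150565

1.1506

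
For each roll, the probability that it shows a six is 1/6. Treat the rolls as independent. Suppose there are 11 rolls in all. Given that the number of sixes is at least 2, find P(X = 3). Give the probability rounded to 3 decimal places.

0.312

X ~ Binomial(11, 0.166667). Want P(X=3 | X≥2) = P(X=3) / P(X≥2).
P(X=3) = C(11,3)·0.166667^3·0.833333^8 = 0.17766
P(X≥2) = 1 − 0.13459 − 0.29609 = 0.56932
Ratio = 0.17766 / 0.56932 = 0.31205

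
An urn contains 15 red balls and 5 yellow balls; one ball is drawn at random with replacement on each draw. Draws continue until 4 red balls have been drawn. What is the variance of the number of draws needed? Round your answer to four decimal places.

1.7778

Y = total draws until the fourth success; negative binomial with r=4, p=0.75.
Var(Y) = r(1−p)/p² = 4·0.25 / 0.75² = 1.777778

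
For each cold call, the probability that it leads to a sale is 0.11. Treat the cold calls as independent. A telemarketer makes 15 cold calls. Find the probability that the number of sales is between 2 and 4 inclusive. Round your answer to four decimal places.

0.4843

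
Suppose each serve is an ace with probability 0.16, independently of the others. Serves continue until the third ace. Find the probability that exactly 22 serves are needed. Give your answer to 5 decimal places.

0.03132

Y = trial on which the third success occurs; negative binomial, r=3, p=0.16.
P(Y=22) = C(21,2) · p^3 · (1−p)^19
= 210 · 0.004096 · 0.036417 = 0.0313246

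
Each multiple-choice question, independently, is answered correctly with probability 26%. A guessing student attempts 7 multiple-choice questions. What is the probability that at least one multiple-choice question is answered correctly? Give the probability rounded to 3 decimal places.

0.878

P(at least one) = 1 − P(none) = 1 − (1 − 0.26)^7
= 1 − 0.12151 = 0.87849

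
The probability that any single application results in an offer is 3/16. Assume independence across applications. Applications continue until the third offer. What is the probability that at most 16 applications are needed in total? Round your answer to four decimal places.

0.6002

Finishing within 16 applications ⇔ at least 3 successes in the first 16. With X ~ Binomial(16, 0.1875), P(Y ≤ 16) = 1 − P(X ≤ 2).
  k=0: C(16,0)·0.1875^0·0.8125^16 = 0.036072
  k=1: C(16,1)·0.1875^1·0.8125^15 = 0.133190
  k=2: C(16,2)·0.1875^2·0.8125^14 = 0.230521
1 − 0.399784 = 0.600216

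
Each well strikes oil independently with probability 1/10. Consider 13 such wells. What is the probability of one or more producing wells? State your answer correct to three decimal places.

P(at least one) = 1 − P(none) = 1 − (1 − 0.10)^13
= 1 − 0.25419 = 0.74581

0.746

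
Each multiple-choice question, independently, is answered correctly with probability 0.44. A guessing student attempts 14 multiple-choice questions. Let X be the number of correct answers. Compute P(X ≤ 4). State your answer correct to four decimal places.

0.1868

X ~ Binomial(14, 0.44); P(X ≤ 4) = Σ C(14,k) p^k (1−p)^(14−k) over k:
  k=0: C(14,0)·0.44^0·0.56^14 = 0.000298
  k=1: C(14,1)·0.44^1·0.56^13 = 0.003281
  k=2: C(14,2)·0.44^2·0.56^12 = 0.016757
  k=3: C(14,3)·0.44^3·0.56^11 = 0.052666
  k=4: C(14,4)·0.44^4·0.56^10 = 0.113795
Total = 0.186798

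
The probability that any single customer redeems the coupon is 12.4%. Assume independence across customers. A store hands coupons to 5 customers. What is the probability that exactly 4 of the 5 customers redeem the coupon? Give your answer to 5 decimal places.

X ~ Binomial(n=5, p=0.124).
P(X=4) = C(5,4) · p^4 · (1−p)^1
= 5 · 0.00023642 · 0.876 = 0.0010355

0.00104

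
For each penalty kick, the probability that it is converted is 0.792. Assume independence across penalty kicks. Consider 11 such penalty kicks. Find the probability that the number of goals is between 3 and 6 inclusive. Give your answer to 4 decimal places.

0.0585

X ~ Binomial(11, 0.792); P(3 ≤ X ≤ 6) = Σ C(11,k) p^k (1−p)^(11−k) over k:
  k=3: C(11,3)·0.792^3·0.208^8 = 0.000287
  k=4: C(11,4)·0.792^4·0.208^7 = 0.002187
  k=5: C(11,5)·0.792^5·0.208^6 = 0.011659
  k=6: C(11,6)·0.792^6·0.208^5 = 0.044393
Total = 0.058525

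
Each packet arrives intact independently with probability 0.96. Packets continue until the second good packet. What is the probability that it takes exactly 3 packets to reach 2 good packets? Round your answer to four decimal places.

Y = trial on which the second success occurs; negative binomial, r=2, p=0.96.
P(Y=3) = C(2,1) · p^2 · (1−p)^1
= 2 · 0.9216 · 0.04 = 0.073728

0.0737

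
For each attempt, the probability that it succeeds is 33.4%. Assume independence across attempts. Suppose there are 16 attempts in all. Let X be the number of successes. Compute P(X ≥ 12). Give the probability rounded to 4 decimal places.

0.0008

X ~ Binomial(16, 0.334); P(X ≥ 12) = Σ C(16,k) p^k (1−p)^(16−k) over k:
  k=12: C(16,12)·0.334^12·0.666^4 = 0.000690
  k=13: C(16,13)·0.334^13·0.666^3 = 0.000106
  k=14: C(16,14)·0.334^14·0.666^2 = 0.000011
  k=15: C(16,15)·0.334^15·0.666^1 = 0.000001
  k=16: C(16,16)·0.334^16·0.666^0 = 0.000000
Total = 0.000809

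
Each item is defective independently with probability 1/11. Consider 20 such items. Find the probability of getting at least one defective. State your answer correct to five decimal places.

0.85136

P(at least one) = 1 − P(none) = 1 − (1 − 0.090909)^20
= 1 − 0.1486436 = 0.8513564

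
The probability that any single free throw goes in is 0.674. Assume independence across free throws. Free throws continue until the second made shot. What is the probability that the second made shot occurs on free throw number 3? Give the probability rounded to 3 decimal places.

0.296

Y = trial on which the second success occurs; negative binomial, r=2, p=0.674.
P(Y=3) = C(2,1) · p^2 · (1−p)^1
= 2 · 0.45428 · 0.326 = 0.29619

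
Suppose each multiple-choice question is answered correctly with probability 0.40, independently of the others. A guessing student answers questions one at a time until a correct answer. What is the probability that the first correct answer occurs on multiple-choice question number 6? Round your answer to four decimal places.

Geometric (trials to first success), p = 0.40.
P(Y = 6) = (1−p)^5 · p = 0.07776 · 0.40 = 0.031104

0.0311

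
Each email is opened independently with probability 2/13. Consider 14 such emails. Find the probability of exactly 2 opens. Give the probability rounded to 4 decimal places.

0.2901

X ~ Binomial(n=14, p=0.153846).
P(X=2) = C(14,2) · p^2 · (1−p)^12
= 91 · 0.023669 · 0.13471 = 0.290139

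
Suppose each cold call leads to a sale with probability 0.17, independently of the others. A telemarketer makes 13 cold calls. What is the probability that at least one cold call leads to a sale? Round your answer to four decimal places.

P(at least one) = 1 − P(none) = 1 − (1 − 0.17)^13
= 1 − 0.088719 = 0.911281

0.9113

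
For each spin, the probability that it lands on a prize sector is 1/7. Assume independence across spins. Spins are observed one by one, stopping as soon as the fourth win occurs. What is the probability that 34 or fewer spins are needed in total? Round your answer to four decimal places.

Finishing within 34 spins ⇔ at least 4 successes in the first 34. With X ~ Binomial(34, 0.142857), P(Y ≤ 34) = 1 − P(X ≤ 3).
  k=0: C(34,0)·0.142857^0·0.857143^34 = 0.005294
  k=1: C(34,1)·0.142857^1·0.857143^33 = 0.030001
  k=2: C(34,2)·0.142857^2·0.857143^32 = 0.082503
  k=3: C(34,3)·0.142857^3·0.857143^31 = 0.146672
1 − 0.264470 = 0.735530

0.7355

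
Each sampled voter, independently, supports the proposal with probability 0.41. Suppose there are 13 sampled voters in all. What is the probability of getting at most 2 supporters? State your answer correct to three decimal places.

X ~ Binomial(13, 0.41); P(X ≤ 2) = Σ C(13,k) p^k (1−p)^(13−k) over k:
  k=0: C(13,0)·0.41^0·0.59^13 = 0.00105
  k=1: C(13,1)·0.41^1·0.59^12 = 0.00948
  k=2: C(13,2)·0.41^2·0.59^11 = 0.03954
Total = 0.05007

0.050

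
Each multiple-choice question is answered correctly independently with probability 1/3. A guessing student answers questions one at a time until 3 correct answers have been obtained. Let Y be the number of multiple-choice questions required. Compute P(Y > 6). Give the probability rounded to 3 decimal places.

Needing more than 6 multiple-choice questions ⇔ fewer than 3 successes in the first 6. With X ~ Binomial(6, 0.333333), P(Y > 6) = P(X ≤ 2).
  k=0: C(6,0)·0.333333^0·0.666667^6 = 0.08779
  k=1: C(6,1)·0.333333^1·0.666667^5 = 0.26337
  k=2: C(6,2)·0.333333^2·0.666667^4 = 0.32922
P(X ≤ 2) = 0.68038

0.680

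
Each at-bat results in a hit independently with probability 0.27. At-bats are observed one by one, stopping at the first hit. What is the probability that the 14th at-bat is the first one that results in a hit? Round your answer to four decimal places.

Geometric (trials to first success), p = 0.27.
P(Y = 14) = (1−p)^13 · p = 0.016718 · 0.27 = 0.004514

0.0045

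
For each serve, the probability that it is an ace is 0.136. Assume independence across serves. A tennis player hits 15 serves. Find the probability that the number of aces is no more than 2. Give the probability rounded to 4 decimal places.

0.6655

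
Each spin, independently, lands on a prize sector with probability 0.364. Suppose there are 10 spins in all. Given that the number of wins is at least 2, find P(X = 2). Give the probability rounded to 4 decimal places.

0.1721

X ~ Binomial(10, 0.364). Want P(X=2 | X≥2) = P(X=2) / P(X≥2).
P(X=2) = C(10,2)·0.364^2·0.636^8 = 0.159614
P(X≥2) = 1 − 0.010829 − 0.061975 = 0.927197
Ratio = 0.159614 / 0.927197 = 0.172147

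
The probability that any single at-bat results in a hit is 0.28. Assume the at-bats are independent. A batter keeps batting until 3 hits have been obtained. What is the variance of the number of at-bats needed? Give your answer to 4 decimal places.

Y = total at-bats until the third success; negative binomial with r=3, p=0.28.
Var(Y) = r(1−p)/p² = 3·0.72 / 0.28² = 27.551020

27.5510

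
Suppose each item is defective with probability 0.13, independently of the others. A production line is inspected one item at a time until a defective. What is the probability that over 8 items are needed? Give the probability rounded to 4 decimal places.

Y = number of items to the first success; geometric, p = 0.13.
P(Y > 8) = P(first 8 all fail) = (1−p)^8 = 0.328212

0.3282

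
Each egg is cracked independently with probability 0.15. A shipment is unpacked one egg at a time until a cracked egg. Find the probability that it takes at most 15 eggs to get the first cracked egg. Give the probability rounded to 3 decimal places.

Y = number of eggs to the first success; geometric, p = 0.15.
P(Y ≤ 15) = 1 − (1−p)^15 = 1 − 0.08735 = 0.91265

0.913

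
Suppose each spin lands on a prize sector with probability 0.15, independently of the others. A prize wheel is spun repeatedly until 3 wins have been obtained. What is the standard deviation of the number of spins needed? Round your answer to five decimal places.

10.64581

Y = total spins until the third success; negative binomial with r=3, p=0.15.
SD(Y) = √[r(1−p)/p²] = √(113.3333333) = 10.6458129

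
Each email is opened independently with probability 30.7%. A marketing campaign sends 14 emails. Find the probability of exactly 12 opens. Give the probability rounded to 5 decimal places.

0.00003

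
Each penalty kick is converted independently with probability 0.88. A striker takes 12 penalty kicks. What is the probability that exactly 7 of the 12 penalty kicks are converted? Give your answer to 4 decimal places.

X ~ Binomial(n=12, p=0.88).
P(X=7) = C(12,7) · p^7 · (1−p)^5
= 792 · 0.40868 · 2.4883e-05 = 0.008054

0.0081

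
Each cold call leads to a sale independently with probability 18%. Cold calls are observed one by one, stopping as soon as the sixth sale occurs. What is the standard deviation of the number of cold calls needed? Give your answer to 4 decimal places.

12.3228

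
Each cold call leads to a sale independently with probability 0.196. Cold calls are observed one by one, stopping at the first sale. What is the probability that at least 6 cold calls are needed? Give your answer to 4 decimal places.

0.3360

Y = number of cold calls to the first success; geometric, p = 0.196.
P(Y > 5) = P(first 5 all fail) = (1−p)^5 = 0.335954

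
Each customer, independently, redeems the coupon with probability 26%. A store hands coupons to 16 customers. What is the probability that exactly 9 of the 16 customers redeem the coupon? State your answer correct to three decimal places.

X ~ Binomial(n=16, p=0.26).
P(X=9) = C(16,9) · p^9 · (1−p)^7
= 11440 · 5.4295e-06 · 0.12151 = 0.00755

0.008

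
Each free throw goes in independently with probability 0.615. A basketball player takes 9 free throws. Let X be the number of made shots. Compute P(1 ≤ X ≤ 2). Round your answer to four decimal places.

0.0197

X ~ Binomial(9, 0.615); P(1 ≤ X ≤ 2) = Σ C(9,k) p^k (1−p)^(9−k) over k:
  k=1: C(9,1)·0.615^1·0.385^8 = 0.002672
  k=2: C(9,2)·0.615^2·0.385^7 = 0.017072
Total = 0.019744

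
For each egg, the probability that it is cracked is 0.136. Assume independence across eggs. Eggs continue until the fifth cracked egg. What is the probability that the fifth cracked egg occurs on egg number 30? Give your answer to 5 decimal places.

Y = trial on which the fifth success occurs; negative binomial, r=5, p=0.136.
P(Y=30) = C(29,4) · p^5 · (1−p)^25
= 23751 · 4.6526e-05 · 0.025873 = 0.0285904

0.02859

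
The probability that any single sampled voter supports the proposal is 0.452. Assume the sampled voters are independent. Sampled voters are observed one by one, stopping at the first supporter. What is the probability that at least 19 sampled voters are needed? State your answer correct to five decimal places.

Y = number of sampled voters to the first success; geometric, p = 0.452.
P(Y > 18) = P(first 18 all fail) = (1−p)^18 = 0.0000199

0.00002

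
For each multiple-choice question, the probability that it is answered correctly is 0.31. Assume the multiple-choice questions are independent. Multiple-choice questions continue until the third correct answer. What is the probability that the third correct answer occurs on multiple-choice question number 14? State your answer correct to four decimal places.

0.0392

Y = trial on which the third success occurs; negative binomial, r=3, p=0.31.
P(Y=14) = C(13,2) · p^3 · (1−p)^11
= 78 · 0.029791 · 0.016879 = 0.039221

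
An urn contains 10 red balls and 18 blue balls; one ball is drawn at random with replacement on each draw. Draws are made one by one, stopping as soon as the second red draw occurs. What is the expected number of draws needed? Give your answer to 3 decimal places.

5.600

Y = total draws until the second success; negative binomial with r=2, p=0.357143.
E[Y] = r / p = 2 / 0.357143 = 5.60000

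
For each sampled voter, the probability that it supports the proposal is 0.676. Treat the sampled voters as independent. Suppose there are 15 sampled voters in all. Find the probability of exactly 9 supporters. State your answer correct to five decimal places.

0.17068

X ~ Binomial(n=15, p=0.676).
P(X=9) = C(15,9) · p^9 · (1−p)^6
= 5005 · 0.02948 · 0.0011568 = 0.1706846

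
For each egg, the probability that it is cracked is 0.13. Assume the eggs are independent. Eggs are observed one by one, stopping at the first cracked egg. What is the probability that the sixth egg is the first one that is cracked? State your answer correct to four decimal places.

0.0648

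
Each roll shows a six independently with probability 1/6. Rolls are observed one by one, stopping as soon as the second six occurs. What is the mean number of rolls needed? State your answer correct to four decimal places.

12.0000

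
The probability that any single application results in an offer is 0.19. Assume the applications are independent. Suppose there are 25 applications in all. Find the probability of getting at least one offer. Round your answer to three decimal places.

0.995

P(at least one) = 1 − P(none) = 1 − (1 − 0.19)^25
= 1 − 0.00515 = 0.99485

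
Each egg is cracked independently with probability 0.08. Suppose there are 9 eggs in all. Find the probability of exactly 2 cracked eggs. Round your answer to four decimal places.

X ~ Binomial(n=9, p=0.08).
P(X=2) = C(9,2) · p^2 · (1−p)^7
= 36 · 0.0064 · 0.55785 = 0.128528

0.1285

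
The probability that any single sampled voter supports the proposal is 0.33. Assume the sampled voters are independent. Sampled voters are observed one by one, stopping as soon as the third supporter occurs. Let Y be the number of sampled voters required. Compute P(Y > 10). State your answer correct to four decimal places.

0.3070

Needing more than 10 sampled voters ⇔ fewer than 3 successes in the first 10. With X ~ Binomial(10, 0.33), P(Y > 10) = P(X ≤ 2).
  k=0: C(10,0)·0.33^0·0.67^10 = 0.018228
  k=1: C(10,1)·0.33^1·0.67^9 = 0.089782
  k=2: C(10,2)·0.33^2·0.67^8 = 0.198993
P(X ≤ 2) = 0.307003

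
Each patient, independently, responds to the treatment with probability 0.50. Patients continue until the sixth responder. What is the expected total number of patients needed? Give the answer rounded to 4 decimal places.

Y = total patients until the sixth success; negative binomial with r=6, p=0.50.
E[Y] = r / p = 6 / 0.50 = 12.000000

12.0000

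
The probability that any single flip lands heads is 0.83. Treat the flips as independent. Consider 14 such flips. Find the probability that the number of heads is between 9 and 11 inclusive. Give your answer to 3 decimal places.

0.413

X ~ Binomial(14, 0.83); P(9 ≤ X ≤ 11) = Σ C(14,k) p^k (1−p)^(14−k) over k:
  k=9: C(14,9)·0.83^9·0.17^5 = 0.05314
  k=10: C(14,10)·0.83^10·0.17^4 = 0.12972
  k=11: C(14,11)·0.83^11·0.17^3 = 0.23031
Total = 0.41317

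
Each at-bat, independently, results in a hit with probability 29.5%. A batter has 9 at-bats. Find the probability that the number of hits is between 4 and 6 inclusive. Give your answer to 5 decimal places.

X ~ Binomial(9, 0.295); P(4 ≤ X ≤ 6) = Σ C(9,k) p^k (1−p)^(9−k) over k:
  k=4: C(9,4)·0.295^4·0.705^5 = 0.1661897
  k=5: C(9,5)·0.295^5·0.705^4 = 0.0695404
  k=6: C(9,6)·0.295^6·0.705^3 = 0.0193990
Total = 0.2551291

0.25513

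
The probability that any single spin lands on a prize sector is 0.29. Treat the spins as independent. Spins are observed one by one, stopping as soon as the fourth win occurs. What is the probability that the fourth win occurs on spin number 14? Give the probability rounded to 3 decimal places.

Y = trial on which the fourth success occurs; negative binomial, r=4, p=0.29.
P(Y=14) = C(13,3) · p^4 · (1−p)^10
= 286 · 0.0070728 · 0.032552 = 0.06585

0.066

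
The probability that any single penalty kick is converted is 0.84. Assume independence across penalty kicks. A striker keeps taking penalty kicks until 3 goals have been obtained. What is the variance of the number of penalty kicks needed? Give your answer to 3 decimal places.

0.680

Y = total penalty kicks until the third success; negative binomial with r=3, p=0.84.
Var(Y) = r(1−p)/p² = 3·0.16 / 0.84² = 0.68027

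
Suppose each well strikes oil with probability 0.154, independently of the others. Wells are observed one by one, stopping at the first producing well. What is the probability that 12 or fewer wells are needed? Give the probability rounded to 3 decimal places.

0.866

Y = number of wells to the first success; geometric, p = 0.154.
P(Y ≤ 12) = 1 − (1−p)^12 = 1 − 0.13441 = 0.86559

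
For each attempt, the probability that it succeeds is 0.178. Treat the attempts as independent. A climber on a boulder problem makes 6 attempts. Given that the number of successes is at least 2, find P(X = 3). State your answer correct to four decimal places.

0.2155

X ~ Binomial(6, 0.178). Want P(X=3 | X≥2) = P(X=3) / P(X≥2).
P(X=3) = C(6,3)·0.178^3·0.822^3 = 0.062648
P(X≥2) = 1 − 0.308483 − 0.400802 = 0.290715
Ratio = 0.062648 / 0.290715 = 0.215496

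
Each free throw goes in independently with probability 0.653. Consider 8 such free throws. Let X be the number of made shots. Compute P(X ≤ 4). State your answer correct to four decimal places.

0.2872

X ~ Binomial(8, 0.653); P(X ≤ 4) = Σ C(8,k) p^k (1−p)^(8−k) over k:
  k=0: C(8,0)·0.653^0·0.347^8 = 0.000210
  k=1: C(8,1)·0.653^1·0.347^7 = 0.003165
  k=2: C(8,2)·0.653^2·0.347^6 = 0.020843
  k=3: C(8,3)·0.653^3·0.347^5 = 0.078447
  k=4: C(8,4)·0.653^4·0.347^4 = 0.184531
Total = 0.287195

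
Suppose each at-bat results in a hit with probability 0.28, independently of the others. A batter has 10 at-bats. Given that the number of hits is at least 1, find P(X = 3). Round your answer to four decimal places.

0.2745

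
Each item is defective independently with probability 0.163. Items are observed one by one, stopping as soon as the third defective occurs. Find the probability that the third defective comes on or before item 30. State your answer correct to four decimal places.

Finishing within 30 items ⇔ at least 3 successes in the first 30. With X ~ Binomial(30, 0.163), P(Y ≤ 30) = 1 − P(X ≤ 2).
  k=0: C(30,0)·0.163^0·0.837^30 = 0.004806
  k=1: C(30,1)·0.163^1·0.837^29 = 0.028077
  k=2: C(30,2)·0.163^2·0.837^28 = 0.079282
1 − 0.112165 = 0.887835

0.8878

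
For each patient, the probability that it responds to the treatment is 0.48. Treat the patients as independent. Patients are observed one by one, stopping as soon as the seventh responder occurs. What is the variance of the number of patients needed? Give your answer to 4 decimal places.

15.7986

Y = total patients until the seventh success; negative binomial with r=7, p=0.48.
Var(Y) = r(1−p)/p² = 7·0.52 / 0.48² = 15.798611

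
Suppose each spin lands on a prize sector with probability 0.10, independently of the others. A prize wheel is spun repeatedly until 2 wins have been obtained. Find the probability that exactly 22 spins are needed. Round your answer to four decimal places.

0.0255

Y = trial on which the second success occurs; negative binomial, r=2, p=0.10.
P(Y=22) = C(21,1) · p^2 · (1−p)^20
= 21 · 0.01 · 0.12158 = 0.025531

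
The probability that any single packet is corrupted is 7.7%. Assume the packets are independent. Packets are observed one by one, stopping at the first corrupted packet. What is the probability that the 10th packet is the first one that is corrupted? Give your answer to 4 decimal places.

Geometric (trials to first success), p = 0.077.
P(Y = 10) = (1−p)^9 · p = 0.4862 · 0.077 = 0.037437

0.0374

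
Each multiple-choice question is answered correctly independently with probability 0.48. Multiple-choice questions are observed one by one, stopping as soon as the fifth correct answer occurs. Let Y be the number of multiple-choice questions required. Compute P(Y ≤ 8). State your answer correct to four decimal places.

Finishing within 8 multiple-choice questions ⇔ at least 5 successes in the first 8. With X ~ Binomial(8, 0.48), P(Y ≤ 8) = 1 − P(X ≤ 4).
  k=0: C(8,0)·0.48^0·0.52^8 = 0.005346
  k=1: C(8,1)·0.48^1·0.52^7 = 0.039478
  k=2: C(8,2)·0.48^2·0.52^6 = 0.127544
  k=3: C(8,3)·0.48^3·0.52^5 = 0.235466
  k=4: C(8,4)·0.48^4·0.52^4 = 0.271692
1 − 0.679526 = 0.320474

0.3205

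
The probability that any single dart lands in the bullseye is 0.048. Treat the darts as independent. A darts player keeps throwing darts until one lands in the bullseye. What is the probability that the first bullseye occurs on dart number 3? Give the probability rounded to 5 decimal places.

0.04350

Geometric (trials to first success), p = 0.048.
P(Y = 3) = (1−p)^2 · p = 0.9063 · 0.048 = 0.0435026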